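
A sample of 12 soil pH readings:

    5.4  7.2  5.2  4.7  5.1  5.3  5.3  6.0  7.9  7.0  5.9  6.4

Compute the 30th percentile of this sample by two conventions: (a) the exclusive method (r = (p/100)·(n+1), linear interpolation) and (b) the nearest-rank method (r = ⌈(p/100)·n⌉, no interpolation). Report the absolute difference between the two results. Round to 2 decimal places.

Sorted: 4.7, 5.1, 5.2, 5.3, 5.3, 5.4, 5.9, 6.0, 6.4, 7.0, 7.2, 7.9.
n = 12.
(a) r = 3.9; between ranks 3 (5.2) and 4 (5.3): 5.29.
(b) the nearest-rank method: rank 4 → 5.3.
|5.29 − 5.3| = 0.01.

0.01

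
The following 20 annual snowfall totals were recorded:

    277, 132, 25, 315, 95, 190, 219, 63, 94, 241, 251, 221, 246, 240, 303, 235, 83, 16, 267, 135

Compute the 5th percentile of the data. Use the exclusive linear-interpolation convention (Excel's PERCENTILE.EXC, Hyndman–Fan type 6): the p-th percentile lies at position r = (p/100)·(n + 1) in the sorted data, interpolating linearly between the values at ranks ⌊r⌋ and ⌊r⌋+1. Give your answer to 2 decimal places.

16.45

Sorted: 16, 25, 63, 83, 94, 95, 132, 135, 190, 219, 221, 235, 240, 241, 246, 251, 267, 277, 303, 315.
n = 20.
r = (5/100)·(20 + 1) = 1.05.
Rank 1 is 16 and rank 2 is 25.
Interpolate: 16 + 0.05·(25 − 16) = 16 + 0.05·9 = 16.45.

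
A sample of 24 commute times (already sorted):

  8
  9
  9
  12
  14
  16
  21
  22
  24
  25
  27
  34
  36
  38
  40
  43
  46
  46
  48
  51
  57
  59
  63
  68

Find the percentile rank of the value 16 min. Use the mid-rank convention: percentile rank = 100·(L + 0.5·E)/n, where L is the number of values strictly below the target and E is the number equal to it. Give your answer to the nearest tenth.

22.9

Count below 16: L = 5; count equal: E = 1; n = 24.
Percentile rank = 100·(5 + 0.5·1)/24 = 100·5.5/24 = 22.92.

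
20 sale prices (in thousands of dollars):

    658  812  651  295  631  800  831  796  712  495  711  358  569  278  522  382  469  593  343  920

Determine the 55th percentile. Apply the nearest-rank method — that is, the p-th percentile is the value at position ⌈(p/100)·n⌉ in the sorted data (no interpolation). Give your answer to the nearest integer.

631

Sorted: 278, 295, 343, 358, 382, 469, 495, 522, 569, 593, 631, 651, 658, 711, 712, 796, 800, 812, 831, 920.
n = 20.
Position = ⌈55/100 · 20⌉ = ⌈11⌉ = 11.
The value at rank 11 is 631.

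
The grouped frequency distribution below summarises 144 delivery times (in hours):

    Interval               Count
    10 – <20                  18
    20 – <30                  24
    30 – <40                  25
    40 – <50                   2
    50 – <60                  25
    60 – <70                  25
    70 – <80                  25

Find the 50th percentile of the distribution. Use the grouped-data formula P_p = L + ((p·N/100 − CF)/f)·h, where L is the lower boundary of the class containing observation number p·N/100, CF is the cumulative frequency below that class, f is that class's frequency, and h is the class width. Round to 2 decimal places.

N = 144; target position k = 50/100 · 144 = 72.
Cumulative frequencies: 18, 42, 67, 69, 94, 119, 144.
Observation 72 falls in the class 50 – <60.
L = 50, CF = 69, f = 25, h = 10.
P50 = 50 + ((72 − 69)/25)·10 = 50 + 1.2 = 51.2.

51.20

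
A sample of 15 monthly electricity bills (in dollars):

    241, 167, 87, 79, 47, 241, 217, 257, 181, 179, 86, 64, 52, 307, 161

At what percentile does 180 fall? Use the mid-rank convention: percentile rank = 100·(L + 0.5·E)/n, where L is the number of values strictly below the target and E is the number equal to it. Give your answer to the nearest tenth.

Sorted: 47, 52, 64, 79, 86, 87, 161, 167, 179, 181, 217, 241, 241, 257, 307.
Count below 180: L = 9; count equal: E = 0; n = 15.
Percentile rank = 100·(9 + 0.5·0)/15 = 100·9/15 = 60.

60.0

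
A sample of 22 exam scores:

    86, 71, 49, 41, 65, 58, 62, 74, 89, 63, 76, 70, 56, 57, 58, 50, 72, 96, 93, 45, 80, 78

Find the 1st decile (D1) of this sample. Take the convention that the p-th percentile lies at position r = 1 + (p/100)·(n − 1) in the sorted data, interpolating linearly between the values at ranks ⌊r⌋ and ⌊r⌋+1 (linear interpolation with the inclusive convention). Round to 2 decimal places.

49.10

Sorted: 41, 45, 49, 50, 56, 57, 58, 58, 62, 63, 65, 70, 71, 72, 74, 76, 78, 80, 86, 89, 93, 96.
n = 22.
r = 1 + (10/100)·(22 − 1) = 1 + 2.1 = 3.1.
Rank 3 is 49 and rank 4 is 50.
Interpolate: 49 + 0.1·(50 − 49) = 49 + 0.1·1 = 49.1.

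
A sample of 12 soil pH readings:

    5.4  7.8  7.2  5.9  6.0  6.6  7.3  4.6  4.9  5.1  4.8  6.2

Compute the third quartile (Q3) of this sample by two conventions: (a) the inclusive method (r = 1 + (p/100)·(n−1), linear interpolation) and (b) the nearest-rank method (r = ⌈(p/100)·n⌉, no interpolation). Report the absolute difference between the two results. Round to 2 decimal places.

Sorted: 4.6, 4.8, 4.9, 5.1, 5.4, 5.9, 6.0, 6.2, 6.6, 7.2, 7.3, 7.8.
n = 12.
(a) r = 9.25; between ranks 9 (6.6) and 10 (7.2): 6.75.
(b) the nearest-rank method: rank 9 → 6.6.
|6.75 − 6.6| = 0.15.

0.15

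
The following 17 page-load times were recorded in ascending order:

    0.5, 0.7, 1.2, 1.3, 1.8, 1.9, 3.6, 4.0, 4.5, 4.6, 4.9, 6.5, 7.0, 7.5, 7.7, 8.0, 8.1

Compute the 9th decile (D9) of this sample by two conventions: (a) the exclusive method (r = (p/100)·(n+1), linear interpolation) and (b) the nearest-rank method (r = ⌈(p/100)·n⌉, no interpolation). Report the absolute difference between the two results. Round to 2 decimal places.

n = 17.
(a) r = 16.2; between ranks 16 (8.0) and 17 (8.1): 8.02.
(b) the nearest-rank method: rank 16 → 8.
|8.02 − 8| = 0.02.

0.02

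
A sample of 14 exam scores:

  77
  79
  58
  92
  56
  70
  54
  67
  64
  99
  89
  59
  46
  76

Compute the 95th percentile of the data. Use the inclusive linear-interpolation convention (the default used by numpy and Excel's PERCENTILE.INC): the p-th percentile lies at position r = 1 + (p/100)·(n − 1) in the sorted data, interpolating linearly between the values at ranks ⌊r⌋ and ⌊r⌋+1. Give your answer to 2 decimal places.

Sorted: 46, 54, 56, 58, 59, 64, 67, 70, 76, 77, 79, 89, 92, 99.
n = 14.
r = 1 + (95/100)·(14 − 1) = 1 + 12.35 = 13.35.
Rank 13 is 92 and rank 14 is 99.
Interpolate: 92 + 0.35·(99 − 92) = 92 + 0.35·7 = 94.45.

94.45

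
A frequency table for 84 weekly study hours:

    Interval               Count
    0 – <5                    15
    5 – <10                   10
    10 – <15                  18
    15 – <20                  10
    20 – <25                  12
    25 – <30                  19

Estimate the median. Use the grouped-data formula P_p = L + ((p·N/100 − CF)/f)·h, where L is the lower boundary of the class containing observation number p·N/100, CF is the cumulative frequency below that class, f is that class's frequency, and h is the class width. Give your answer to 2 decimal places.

14.72

N = 84; target position k = 50/100 · 84 = 42.
Cumulative frequencies: 15, 25, 43, 53, 65, 84.
Observation 42 falls in the class 10 – <15.
L = 10, CF = 25, f = 18, h = 5.
P50 = 10 + ((42 − 25)/18)·5 = 10 + 4.72222 = 14.7222.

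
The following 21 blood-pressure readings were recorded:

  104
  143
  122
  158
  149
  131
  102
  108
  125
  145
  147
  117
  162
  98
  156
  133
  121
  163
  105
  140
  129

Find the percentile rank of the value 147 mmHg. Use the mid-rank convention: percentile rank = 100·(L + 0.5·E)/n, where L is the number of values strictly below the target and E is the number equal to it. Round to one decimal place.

Sorted: 98, 102, 104, 105, 108, 117, 121, 122, 125, 129, 131, 133, 140, 143, 145, 147, 149, 156, 158, 162, 163.
Count below 147: L = 15; count equal: E = 1; n = 21.
Percentile rank = 100·(15 + 0.5·1)/21 = 100·15.5/21 = 73.81.

73.8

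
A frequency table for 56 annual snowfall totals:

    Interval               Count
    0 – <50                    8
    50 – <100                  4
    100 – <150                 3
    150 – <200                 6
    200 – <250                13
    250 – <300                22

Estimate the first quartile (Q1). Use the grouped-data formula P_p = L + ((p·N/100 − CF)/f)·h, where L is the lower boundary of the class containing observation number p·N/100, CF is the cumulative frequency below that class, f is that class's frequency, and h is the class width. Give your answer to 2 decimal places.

N = 56; target position k = 25/100 · 56 = 14.
Cumulative frequencies: 8, 12, 15, 21, 34, 56.
Observation 14 falls in the class 100 – <150.
L = 100, CF = 12, f = 3, h = 50.
P25 = 100 + ((14 − 12)/3)·50 = 100 + 33.3333 = 133.333.

133.33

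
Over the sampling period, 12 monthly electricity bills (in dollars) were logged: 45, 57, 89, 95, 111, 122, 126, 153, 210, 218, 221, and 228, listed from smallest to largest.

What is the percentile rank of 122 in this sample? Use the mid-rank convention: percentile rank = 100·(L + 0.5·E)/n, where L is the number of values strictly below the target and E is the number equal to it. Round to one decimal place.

Count below 122: L = 5; count equal: E = 1; n = 12.
Percentile rank = 100·(5 + 0.5·1)/12 = 100·5.5/12 = 45.83.

45.8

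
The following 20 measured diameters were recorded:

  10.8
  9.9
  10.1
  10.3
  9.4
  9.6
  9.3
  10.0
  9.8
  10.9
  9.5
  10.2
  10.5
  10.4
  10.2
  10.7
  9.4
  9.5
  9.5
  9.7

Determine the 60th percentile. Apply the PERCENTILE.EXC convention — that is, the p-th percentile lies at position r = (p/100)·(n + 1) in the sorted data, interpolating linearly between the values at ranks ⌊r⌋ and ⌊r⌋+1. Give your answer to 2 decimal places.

Sorted: 9.3, 9.4, 9.4, 9.5, 9.5, 9.5, 9.6, 9.7, 9.8, 9.9, 10.0, 10.1, 10.2, 10.2, 10.3, 10.4, 10.5, 10.7, 10.8, 10.9.
n = 20.
r = (60/100)·(20 + 1) = 12.6.
Rank 12 is 10.1 and rank 13 is 10.2.
Interpolate: 10.1 + 0.6·(10.2 − 10.1) = 10.1 + 0.6·0.1 = 10.16.

10.16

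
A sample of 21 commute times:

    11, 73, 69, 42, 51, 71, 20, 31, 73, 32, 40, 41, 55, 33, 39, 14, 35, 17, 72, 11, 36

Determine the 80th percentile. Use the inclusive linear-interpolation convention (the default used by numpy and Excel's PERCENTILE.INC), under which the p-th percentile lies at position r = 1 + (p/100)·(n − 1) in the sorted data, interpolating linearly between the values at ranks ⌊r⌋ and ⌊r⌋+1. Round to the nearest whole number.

69

Sorted: 11, 11, 14, 17, 20, 31, 32, 33, 35, 36, 39, 40, 41, 42, 51, 55, 69, 71, 72, 73, 73.
n = 21.
r = 1 + (80/100)·(21 − 1) = 1 + 16 = 17.
r is an integer, so P80 is the value at rank 17: 69.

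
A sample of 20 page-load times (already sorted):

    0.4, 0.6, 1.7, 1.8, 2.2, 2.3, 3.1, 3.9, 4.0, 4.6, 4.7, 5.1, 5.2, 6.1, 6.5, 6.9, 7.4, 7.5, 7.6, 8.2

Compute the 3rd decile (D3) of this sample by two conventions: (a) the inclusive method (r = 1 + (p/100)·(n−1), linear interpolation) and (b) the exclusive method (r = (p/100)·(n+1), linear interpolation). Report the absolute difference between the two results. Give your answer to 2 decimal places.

n = 20.
(a) r = 6.7; between ranks 6 (2.3) and 7 (3.1): 2.86.
(b) r = 6.3; between ranks 6 (2.3) and 7 (3.1): 2.54.
|2.86 − 2.54| = 0.32.

0.32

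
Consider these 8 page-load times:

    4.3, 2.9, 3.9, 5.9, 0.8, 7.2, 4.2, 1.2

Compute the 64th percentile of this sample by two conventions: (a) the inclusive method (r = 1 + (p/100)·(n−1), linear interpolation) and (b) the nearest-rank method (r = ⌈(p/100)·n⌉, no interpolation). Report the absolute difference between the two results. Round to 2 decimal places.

0.05

Sorted: 0.8, 1.2, 2.9, 3.9, 4.2, 4.3, 5.9, 7.2.
n = 8.
(a) r = 5.48; between ranks 5 (4.2) and 6 (4.3): 4.248.
(b) the nearest-rank method: rank 6 → 4.3.
|4.248 − 4.3| = 0.052.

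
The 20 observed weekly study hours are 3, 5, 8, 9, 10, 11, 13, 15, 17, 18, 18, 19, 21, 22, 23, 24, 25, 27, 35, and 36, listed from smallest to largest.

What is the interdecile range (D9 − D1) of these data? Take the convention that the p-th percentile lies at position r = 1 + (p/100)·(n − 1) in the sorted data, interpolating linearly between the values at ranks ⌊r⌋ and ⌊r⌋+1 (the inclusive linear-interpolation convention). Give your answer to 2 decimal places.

20.10

n = 20.
P10: r = 2.9; ranks 2–3 are 5, 8; interpolating gives 7.7.
P90: r = 18.1; ranks 18–19 are 27, 35; interpolating gives 27.8.
Difference: 27.8 − 7.7 = 20.1.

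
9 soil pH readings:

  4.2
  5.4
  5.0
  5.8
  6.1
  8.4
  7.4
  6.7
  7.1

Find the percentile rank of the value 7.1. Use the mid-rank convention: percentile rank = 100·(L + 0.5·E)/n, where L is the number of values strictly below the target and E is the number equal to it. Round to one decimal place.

72.2

Sorted: 4.2, 5.0, 5.4, 5.8, 6.1, 6.7, 7.1, 7.4, 8.4.
Count below 7.1: L = 6; count equal: E = 1; n = 9.
Percentile rank = 100·(6 + 0.5·1)/9 = 100·6.5/9 = 72.22.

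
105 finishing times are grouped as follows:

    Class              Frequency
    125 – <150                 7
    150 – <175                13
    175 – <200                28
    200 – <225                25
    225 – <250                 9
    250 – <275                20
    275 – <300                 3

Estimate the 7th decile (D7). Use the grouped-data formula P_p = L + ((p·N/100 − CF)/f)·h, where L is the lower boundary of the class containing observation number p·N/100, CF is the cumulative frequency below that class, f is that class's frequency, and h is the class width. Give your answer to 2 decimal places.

N = 105; target position k = 70/100 · 105 = 73.5.
Cumulative frequencies: 7, 20, 48, 73, 82, 102, 105.
Observation 73.5 falls in the class 225 – <250.
L = 225, CF = 73, f = 9, h = 25.
P70 = 225 + ((73.5 − 73)/9)·25 = 225 + 1.38889 = 226.389.

226.39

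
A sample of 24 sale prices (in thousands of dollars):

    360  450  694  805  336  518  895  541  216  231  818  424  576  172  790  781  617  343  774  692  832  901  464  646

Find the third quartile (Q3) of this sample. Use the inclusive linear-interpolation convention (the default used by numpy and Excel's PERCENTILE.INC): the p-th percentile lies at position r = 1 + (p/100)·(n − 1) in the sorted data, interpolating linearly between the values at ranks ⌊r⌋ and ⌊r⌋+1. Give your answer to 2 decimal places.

Sorted: 172, 216, 231, 336, 343, 360, 424, 450, 464, 518, 541, 576, 617, 646, 692, 694, 774, 781, 790, 805, 818, 832, 895, 901.
n = 24.
r = 1 + (75/100)·(24 − 1) = 1 + 17.25 = 18.25.
Rank 18 is 781 and rank 19 is 790.
Interpolate: 781 + 0.25·(790 − 781) = 781 + 0.25·9 = 783.25.

783.25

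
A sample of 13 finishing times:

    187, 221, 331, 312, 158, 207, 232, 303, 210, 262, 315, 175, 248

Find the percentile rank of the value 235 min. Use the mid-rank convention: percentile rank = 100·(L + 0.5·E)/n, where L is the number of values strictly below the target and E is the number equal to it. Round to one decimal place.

53.8

Sorted: 158, 175, 187, 207, 210, 221, 232, 248, 262, 303, 312, 315, 331.
Count below 235: L = 7; count equal: E = 0; n = 13.
Percentile rank = 100·(7 + 0.5·0)/13 = 100·7/13 = 53.85.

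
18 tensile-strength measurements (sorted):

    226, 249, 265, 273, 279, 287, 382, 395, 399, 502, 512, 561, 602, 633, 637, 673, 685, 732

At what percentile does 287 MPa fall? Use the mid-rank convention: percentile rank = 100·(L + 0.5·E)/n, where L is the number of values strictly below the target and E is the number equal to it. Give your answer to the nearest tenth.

Count below 287: L = 5; count equal: E = 1; n = 18.
Percentile rank = 100·(5 + 0.5·1)/18 = 100·5.5/18 = 30.56.

30.6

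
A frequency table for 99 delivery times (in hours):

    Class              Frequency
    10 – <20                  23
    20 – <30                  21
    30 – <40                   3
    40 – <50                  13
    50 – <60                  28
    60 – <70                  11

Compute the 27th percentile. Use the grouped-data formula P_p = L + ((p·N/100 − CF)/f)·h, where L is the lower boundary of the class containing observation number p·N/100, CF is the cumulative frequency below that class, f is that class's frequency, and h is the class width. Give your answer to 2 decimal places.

N = 99; target position k = 27/100 · 99 = 26.73.
Cumulative frequencies: 23, 44, 47, 60, 88, 99.
Observation 26.73 falls in the class 20 – <30.
L = 20, CF = 23, f = 21, h = 10.
P27 = 20 + ((26.73 − 23)/21)·10 = 20 + 1.77619 = 21.7762.

21.78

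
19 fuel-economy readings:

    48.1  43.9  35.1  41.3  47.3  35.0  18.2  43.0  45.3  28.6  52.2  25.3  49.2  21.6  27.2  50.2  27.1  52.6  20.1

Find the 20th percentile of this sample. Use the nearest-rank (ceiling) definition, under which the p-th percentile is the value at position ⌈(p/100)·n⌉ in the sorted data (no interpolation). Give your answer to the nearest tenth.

25.3

Sorted: 18.2, 20.1, 21.6, 25.3, 27.1, 27.2, 28.6, 35.0, 35.1, 41.3, 43.0, 43.9, 45.3, 47.3, 48.1, 49.2, 50.2, 52.2, 52.6.
n = 19.
Position = ⌈20/100 · 19⌉ = ⌈3.8⌉ = 4.
The value at rank 4 is 25.3.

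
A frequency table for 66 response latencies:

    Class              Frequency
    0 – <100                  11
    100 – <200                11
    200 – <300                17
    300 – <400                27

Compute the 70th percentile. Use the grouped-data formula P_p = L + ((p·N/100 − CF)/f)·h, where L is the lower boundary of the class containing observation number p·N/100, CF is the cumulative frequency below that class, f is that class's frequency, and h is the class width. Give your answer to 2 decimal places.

N = 66; target position k = 70/100 · 66 = 46.2.
Cumulative frequencies: 11, 22, 39, 66.
Observation 46.2 falls in the class 300 – <400.
L = 300, CF = 39, f = 27, h = 100.
P70 = 300 + ((46.2 − 39)/27)·100 = 300 + 26.6667 = 326.667.

326.67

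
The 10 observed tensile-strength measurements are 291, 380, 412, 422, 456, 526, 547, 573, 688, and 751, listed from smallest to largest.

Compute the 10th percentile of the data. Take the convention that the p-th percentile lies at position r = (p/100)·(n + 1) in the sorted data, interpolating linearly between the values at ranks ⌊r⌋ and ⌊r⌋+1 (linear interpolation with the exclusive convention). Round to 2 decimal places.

299.90

n = 10.
r = (10/100)·(10 + 1) = 1.1.
Rank 1 is 291 and rank 2 is 380.
Interpolate: 291 + 0.1·(380 − 291) = 291 + 0.1·89 = 299.9.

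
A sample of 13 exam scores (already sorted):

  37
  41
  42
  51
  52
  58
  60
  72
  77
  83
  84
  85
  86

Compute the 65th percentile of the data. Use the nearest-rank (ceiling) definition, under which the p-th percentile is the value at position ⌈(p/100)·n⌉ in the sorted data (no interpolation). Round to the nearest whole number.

77

n = 13.
Position = ⌈65/100 · 13⌉ = ⌈8.45⌉ = 9.
The value at rank 9 is 77.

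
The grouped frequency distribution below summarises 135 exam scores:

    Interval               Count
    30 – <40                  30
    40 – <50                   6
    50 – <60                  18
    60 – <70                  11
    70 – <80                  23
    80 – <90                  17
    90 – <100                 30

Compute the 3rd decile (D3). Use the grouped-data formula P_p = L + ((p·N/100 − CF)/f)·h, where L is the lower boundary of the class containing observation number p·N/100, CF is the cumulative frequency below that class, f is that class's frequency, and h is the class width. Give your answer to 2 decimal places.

N = 135; target position k = 30/100 · 135 = 40.5.
Cumulative frequencies: 30, 36, 54, 65, 88, 105, 135.
Observation 40.5 falls in the class 50 – <60.
L = 50, CF = 36, f = 18, h = 10.
P30 = 50 + ((40.5 − 36)/18)·10 = 50 + 2.5 = 52.5.

52.50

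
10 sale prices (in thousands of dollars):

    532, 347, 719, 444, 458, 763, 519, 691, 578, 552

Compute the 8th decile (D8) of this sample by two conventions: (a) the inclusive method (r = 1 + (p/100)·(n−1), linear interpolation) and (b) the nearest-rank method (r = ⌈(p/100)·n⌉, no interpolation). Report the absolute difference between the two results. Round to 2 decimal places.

5.60

Sorted: 347, 444, 458, 519, 532, 552, 578, 691, 719, 763.
n = 10.
(a) r = 8.2; between ranks 8 (691) and 9 (719): 696.6.
(b) the nearest-rank method: rank 8 → 691.
|696.6 − 691| = 5.6.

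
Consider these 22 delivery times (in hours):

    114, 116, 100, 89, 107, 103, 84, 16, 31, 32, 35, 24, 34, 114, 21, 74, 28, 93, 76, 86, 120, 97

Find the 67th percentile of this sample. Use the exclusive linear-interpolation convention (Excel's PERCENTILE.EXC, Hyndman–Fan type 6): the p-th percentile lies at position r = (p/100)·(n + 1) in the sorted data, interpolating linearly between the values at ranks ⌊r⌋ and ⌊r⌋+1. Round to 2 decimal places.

98.23

Sorted: 16, 21, 24, 28, 31, 32, 34, 35, 74, 76, 84, 86, 89, 93, 97, 100, 103, 107, 114, 114, 116, 120.
n = 22.
r = (67/100)·(22 + 1) = 15.41.
Rank 15 is 97 and rank 16 is 100.
Interpolate: 97 + 0.41·(100 − 97) = 97 + 0.41·3 = 98.23.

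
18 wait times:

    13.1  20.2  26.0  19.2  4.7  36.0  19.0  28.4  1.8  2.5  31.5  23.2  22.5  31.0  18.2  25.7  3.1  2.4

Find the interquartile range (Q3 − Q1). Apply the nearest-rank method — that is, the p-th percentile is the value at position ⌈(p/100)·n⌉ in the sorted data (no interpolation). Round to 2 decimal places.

21.30

Sorted: 1.8, 2.4, 2.5, 3.1, 4.7, 13.1, 18.2, 19.0, 19.2, 20.2, 22.5, 23.2, 25.7, 26.0, 28.4, 31.0, 31.5, 36.0.
n = 18.
P25: rank ⌈25/100·18⌉ = 5 → 4.7.
P75: rank ⌈75/100·18⌉ = 14 → 26.
Difference: 26 − 4.7 = 21.3.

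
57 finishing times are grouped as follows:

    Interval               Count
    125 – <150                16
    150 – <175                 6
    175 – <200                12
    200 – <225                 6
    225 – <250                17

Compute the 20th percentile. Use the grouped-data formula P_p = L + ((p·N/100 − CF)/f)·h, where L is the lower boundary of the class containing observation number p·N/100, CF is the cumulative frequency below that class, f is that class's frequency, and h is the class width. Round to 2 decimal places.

142.81

N = 57; target position k = 20/100 · 57 = 11.4.
Cumulative frequencies: 16, 22, 34, 40, 57.
Observation 11.4 falls in the class 125 – <150.
L = 125, CF = 0, f = 16, h = 25.
P20 = 125 + ((11.4 − 0)/16)·25 = 125 + 17.8125 = 142.812.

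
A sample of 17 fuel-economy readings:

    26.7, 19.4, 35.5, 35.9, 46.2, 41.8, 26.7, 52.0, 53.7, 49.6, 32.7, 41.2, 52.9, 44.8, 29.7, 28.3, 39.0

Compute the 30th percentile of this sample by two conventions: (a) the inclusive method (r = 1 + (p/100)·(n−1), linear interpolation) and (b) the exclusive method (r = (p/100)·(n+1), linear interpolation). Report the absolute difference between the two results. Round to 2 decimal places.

Sorted: 19.4, 26.7, 26.7, 28.3, 29.7, 32.7, 35.5, 35.9, 39.0, 41.2, 41.8, 44.8, 46.2, 49.6, 52.0, 52.9, 53.7.
n = 17.
(a) r = 5.8; between ranks 5 (29.7) and 6 (32.7): 32.1.
(b) r = 5.4; between ranks 5 (29.7) and 6 (32.7): 30.9.
|32.1 − 30.9| = 1.2.

1.20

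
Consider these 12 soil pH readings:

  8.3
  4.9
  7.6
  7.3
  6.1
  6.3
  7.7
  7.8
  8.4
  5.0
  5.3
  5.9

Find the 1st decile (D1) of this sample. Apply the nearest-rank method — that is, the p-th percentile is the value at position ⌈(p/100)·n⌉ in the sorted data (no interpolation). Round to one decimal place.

Sorted: 4.9, 5.0, 5.3, 5.9, 6.1, 6.3, 7.3, 7.6, 7.7, 7.8, 8.3, 8.4.
n = 12.
Position = ⌈10/100 · 12⌉ = ⌈1.2⌉ = 2.
The value at rank 2 is 5.0.

5.0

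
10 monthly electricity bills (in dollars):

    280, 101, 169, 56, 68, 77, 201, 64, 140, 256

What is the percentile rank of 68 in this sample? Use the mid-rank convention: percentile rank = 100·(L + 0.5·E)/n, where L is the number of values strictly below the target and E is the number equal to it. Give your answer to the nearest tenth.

Sorted: 56, 64, 68, 77, 101, 140, 169, 201, 256, 280.
Count below 68: L = 2; count equal: E = 1; n = 10.
Percentile rank = 100·(2 + 0.5·1)/10 = 100·2.5/10 = 25.

25.0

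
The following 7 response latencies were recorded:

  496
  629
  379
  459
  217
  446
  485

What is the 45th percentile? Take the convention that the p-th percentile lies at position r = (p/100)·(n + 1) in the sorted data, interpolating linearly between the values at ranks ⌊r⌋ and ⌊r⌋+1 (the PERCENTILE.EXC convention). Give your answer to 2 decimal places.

Sorted: 217, 379, 446, 459, 485, 496, 629.
n = 7.
r = (45/100)·(7 + 1) = 3.6.
Rank 3 is 446 and rank 4 is 459.
Interpolate: 446 + 0.6·(459 − 446) = 446 + 0.6·13 = 453.8.

453.80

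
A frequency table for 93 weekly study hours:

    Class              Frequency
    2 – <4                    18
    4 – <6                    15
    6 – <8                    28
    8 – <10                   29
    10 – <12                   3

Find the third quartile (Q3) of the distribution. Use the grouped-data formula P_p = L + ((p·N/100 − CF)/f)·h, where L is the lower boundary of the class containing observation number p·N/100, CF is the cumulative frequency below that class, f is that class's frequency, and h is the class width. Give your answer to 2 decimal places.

N = 93; target position k = 75/100 · 93 = 69.75.
Cumulative frequencies: 18, 33, 61, 90, 93.
Observation 69.75 falls in the class 8 – <10.
L = 8, CF = 61, f = 29, h = 2.
P75 = 8 + ((69.75 − 61)/29)·2 = 8 + 0.603448 = 8.60345.

8.60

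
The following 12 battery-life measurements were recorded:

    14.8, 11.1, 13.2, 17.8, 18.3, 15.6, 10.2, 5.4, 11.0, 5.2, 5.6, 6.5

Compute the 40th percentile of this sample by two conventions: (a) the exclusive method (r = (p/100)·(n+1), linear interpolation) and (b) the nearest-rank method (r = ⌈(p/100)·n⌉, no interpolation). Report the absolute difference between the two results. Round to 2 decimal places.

0.16

Sorted: 5.2, 5.4, 5.6, 6.5, 10.2, 11.0, 11.1, 13.2, 14.8, 15.6, 17.8, 18.3.
n = 12.
(a) r = 5.2; between ranks 5 (10.2) and 6 (11.0): 10.36.
(b) the nearest-rank method: rank 5 → 10.2.
|10.36 − 10.2| = 0.16.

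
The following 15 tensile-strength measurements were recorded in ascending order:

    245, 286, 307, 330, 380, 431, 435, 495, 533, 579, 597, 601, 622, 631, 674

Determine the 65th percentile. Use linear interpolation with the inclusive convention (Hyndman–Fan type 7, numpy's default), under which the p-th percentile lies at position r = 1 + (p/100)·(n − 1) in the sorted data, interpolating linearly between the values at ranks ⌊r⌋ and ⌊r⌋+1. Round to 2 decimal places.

n = 15.
r = 1 + (65/100)·(15 − 1) = 1 + 9.1 = 10.1.
Rank 10 is 579 and rank 11 is 597.
Interpolate: 579 + 0.1·(597 − 579) = 579 + 0.1·18 = 580.8.

580.80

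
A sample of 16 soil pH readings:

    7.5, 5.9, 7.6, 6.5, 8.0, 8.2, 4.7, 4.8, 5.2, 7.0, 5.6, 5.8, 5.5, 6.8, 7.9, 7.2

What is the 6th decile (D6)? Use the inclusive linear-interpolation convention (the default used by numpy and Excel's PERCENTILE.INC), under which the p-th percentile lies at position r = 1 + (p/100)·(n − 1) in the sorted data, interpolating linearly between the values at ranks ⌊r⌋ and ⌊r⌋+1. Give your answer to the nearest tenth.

7.0

Sorted: 4.7, 4.8, 5.2, 5.5, 5.6, 5.8, 5.9, 6.5, 6.8, 7.0, 7.2, 7.5, 7.6, 7.9, 8.0, 8.2.
n = 16.
r = 1 + (60/100)·(16 − 1) = 1 + 9 = 10.
r is an integer, so P60 is the value at rank 10: 7.0.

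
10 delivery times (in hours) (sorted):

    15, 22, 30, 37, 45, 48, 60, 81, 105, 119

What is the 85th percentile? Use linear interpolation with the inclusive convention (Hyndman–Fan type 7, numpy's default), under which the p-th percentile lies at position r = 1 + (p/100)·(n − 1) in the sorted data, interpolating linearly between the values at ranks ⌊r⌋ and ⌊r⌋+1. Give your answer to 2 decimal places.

n = 10.
r = 1 + (85/100)·(10 − 1) = 1 + 7.65 = 8.65.
Rank 8 is 81 and rank 9 is 105.
Interpolate: 81 + 0.65·(105 − 81) = 81 + 0.65·24 = 96.6.

96.60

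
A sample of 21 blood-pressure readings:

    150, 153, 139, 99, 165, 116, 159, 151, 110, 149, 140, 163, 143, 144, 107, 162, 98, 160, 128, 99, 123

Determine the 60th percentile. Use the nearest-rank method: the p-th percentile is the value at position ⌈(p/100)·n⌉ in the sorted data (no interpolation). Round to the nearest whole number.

149

Sorted: 98, 99, 99, 107, 110, 116, 123, 128, 139, 140, 143, 144, 149, 150, 151, 153, 159, 160, 162, 163, 165.
n = 21.
Position = ⌈60/100 · 21⌉ = ⌈12.6⌉ = 13.
The value at rank 13 is 149.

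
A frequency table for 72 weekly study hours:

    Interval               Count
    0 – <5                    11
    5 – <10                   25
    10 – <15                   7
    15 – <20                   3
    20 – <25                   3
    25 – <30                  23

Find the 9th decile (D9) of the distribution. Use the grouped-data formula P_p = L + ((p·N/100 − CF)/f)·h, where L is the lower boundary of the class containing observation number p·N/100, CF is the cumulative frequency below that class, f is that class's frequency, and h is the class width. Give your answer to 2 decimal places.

N = 72; target position k = 90/100 · 72 = 64.8.
Cumulative frequencies: 11, 36, 43, 46, 49, 72.
Observation 64.8 falls in the class 25 – <30.
L = 25, CF = 49, f = 23, h = 5.
P90 = 25 + ((64.8 − 49)/23)·5 = 25 + 3.43478 = 28.4348.

28.43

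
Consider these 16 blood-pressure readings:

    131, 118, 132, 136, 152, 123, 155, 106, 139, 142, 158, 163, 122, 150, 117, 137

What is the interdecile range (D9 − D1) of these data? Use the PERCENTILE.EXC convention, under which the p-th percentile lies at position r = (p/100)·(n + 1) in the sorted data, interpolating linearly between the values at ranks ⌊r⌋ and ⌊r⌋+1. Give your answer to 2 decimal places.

Sorted: 106, 117, 118, 122, 123, 131, 132, 136, 137, 139, 142, 150, 152, 155, 158, 163.
n = 16.
P10: r = 1.7; ranks 1–2 are 106, 117; interpolating gives 113.7.
P90: r = 15.3; ranks 15–16 are 158, 163; interpolating gives 159.5.
Difference: 159.5 − 113.7 = 45.8.

45.80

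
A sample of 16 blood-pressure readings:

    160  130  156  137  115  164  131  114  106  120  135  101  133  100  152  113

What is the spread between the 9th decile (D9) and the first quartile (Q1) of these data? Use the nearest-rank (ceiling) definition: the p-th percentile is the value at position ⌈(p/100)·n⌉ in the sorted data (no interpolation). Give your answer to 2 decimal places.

Sorted: 100, 101, 106, 113, 114, 115, 120, 130, 131, 133, 135, 137, 152, 156, 160, 164.
n = 16.
P25: rank ⌈25/100·16⌉ = 4 → 113.
P90: rank ⌈90/100·16⌉ = 15 → 160.
Difference: 160 − 113 = 47.

47.00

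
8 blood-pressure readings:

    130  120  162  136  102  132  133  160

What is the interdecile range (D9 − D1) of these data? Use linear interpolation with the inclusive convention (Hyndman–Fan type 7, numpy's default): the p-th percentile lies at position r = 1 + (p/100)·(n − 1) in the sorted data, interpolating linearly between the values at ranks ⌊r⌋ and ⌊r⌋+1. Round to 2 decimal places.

46.00

Sorted: 102, 120, 130, 132, 133, 136, 160, 162.
n = 8.
P10: r = 1.7; ranks 1–2 are 102, 120; interpolating gives 114.6.
P90: r = 7.3; ranks 7–8 are 160, 162; interpolating gives 160.6.
Difference: 160.6 − 114.6 = 46.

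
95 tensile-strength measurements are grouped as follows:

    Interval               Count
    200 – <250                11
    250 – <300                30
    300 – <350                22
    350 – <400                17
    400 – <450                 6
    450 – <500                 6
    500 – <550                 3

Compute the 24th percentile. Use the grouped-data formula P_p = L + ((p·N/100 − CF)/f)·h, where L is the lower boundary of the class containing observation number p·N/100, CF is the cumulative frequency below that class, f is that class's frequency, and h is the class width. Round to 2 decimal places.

269.67

N = 95; target position k = 24/100 · 95 = 22.8.
Cumulative frequencies: 11, 41, 63, 80, 86, 92, 95.
Observation 22.8 falls in the class 250 – <300.
L = 250, CF = 11, f = 30, h = 50.
P24 = 250 + ((22.8 − 11)/30)·50 = 250 + 19.6667 = 269.667.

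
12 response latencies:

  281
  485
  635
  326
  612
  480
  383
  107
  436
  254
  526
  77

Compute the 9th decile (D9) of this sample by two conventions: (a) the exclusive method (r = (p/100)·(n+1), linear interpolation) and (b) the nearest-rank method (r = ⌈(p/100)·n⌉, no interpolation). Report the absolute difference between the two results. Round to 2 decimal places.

Sorted: 77, 107, 254, 281, 326, 383, 436, 480, 485, 526, 612, 635.
n = 12.
(a) r = 11.7; between ranks 11 (612) and 12 (635): 628.1.
(b) the nearest-rank method: rank 11 → 612.
|628.1 − 612| = 16.1.

16.10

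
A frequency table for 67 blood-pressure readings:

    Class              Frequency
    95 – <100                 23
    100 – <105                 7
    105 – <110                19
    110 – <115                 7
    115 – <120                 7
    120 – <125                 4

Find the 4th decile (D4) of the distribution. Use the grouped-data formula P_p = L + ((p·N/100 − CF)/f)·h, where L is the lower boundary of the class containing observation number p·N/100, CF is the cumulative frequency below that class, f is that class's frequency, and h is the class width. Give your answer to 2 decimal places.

N = 67; target position k = 40/100 · 67 = 26.8.
Cumulative frequencies: 23, 30, 49, 56, 63, 67.
Observation 26.8 falls in the class 100 – <105.
L = 100, CF = 23, f = 7, h = 5.
P40 = 100 + ((26.8 − 23)/7)·5 = 100 + 2.71429 = 102.714.

102.71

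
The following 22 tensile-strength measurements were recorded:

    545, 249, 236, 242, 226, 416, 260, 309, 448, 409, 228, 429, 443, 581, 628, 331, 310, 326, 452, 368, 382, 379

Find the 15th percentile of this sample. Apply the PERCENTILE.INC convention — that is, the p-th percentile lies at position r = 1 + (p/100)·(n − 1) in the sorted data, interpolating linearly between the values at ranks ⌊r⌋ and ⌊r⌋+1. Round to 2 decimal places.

243.05

Sorted: 226, 228, 236, 242, 249, 260, 309, 310, 326, 331, 368, 379, 382, 409, 416, 429, 443, 448, 452, 545, 581, 628.
n = 22.
r = 1 + (15/100)·(22 − 1) = 1 + 3.15 = 4.15.
Rank 4 is 242 and rank 5 is 249.
Interpolate: 242 + 0.15·(249 − 242) = 242 + 0.15·7 = 243.05.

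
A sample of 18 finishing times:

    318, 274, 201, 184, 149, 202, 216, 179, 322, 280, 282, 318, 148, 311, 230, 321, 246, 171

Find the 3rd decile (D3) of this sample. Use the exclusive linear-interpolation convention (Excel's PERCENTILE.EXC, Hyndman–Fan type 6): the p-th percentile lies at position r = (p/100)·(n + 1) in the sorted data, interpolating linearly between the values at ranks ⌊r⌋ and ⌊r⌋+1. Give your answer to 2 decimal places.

Sorted: 148, 149, 171, 179, 184, 201, 202, 216, 230, 246, 274, 280, 282, 311, 318, 318, 321, 322.
n = 18.
r = (30/100)·(18 + 1) = 5.7.
Rank 5 is 184 and rank 6 is 201.
Interpolate: 184 + 0.7·(201 − 184) = 184 + 0.7·17 = 195.9.

195.90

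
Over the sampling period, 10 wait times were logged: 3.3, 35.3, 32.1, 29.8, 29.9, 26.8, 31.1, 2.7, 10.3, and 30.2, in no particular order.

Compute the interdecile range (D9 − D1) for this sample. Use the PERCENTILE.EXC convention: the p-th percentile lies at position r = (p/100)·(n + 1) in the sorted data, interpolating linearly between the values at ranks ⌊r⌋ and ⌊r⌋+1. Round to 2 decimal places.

32.22

Sorted: 2.7, 3.3, 10.3, 26.8, 29.8, 29.9, 30.2, 31.1, 32.1, 35.3.
n = 10.
P10: r = 1.1; ranks 1–2 are 2.7, 3.3; interpolating gives 2.76.
P90: r = 9.9; ranks 9–10 are 32.1, 35.3; interpolating gives 34.98.
Difference: 34.98 − 2.76 = 32.22.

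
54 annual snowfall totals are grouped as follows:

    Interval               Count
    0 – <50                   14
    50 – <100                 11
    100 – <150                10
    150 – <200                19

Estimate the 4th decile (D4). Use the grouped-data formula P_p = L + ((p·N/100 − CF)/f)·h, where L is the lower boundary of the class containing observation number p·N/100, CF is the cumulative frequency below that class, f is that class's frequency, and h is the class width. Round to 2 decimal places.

84.55

N = 54; target position k = 40/100 · 54 = 21.6.
Cumulative frequencies: 14, 25, 35, 54.
Observation 21.6 falls in the class 50 – <100.
L = 50, CF = 14, f = 11, h = 50.
P40 = 50 + ((21.6 − 14)/11)·50 = 50 + 34.5455 = 84.5455.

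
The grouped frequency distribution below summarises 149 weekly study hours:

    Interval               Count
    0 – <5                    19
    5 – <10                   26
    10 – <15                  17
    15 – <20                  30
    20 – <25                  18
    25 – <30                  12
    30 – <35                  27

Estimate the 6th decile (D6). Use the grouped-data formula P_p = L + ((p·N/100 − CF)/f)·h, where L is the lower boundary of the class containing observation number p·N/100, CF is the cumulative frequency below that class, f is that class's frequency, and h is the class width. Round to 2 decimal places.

N = 149; target position k = 60/100 · 149 = 89.4.
Cumulative frequencies: 19, 45, 62, 92, 110, 122, 149.
Observation 89.4 falls in the class 15 – <20.
L = 15, CF = 62, f = 30, h = 5.
P60 = 15 + ((89.4 − 62)/30)·5 = 15 + 4.56667 = 19.5667.

19.57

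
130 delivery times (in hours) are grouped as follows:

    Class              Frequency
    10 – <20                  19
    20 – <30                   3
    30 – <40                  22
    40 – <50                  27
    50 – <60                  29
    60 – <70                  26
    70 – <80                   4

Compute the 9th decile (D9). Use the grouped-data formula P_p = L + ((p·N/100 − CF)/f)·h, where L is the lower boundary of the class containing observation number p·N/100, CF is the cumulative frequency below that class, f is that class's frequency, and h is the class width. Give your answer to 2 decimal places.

N = 130; target position k = 90/100 · 130 = 117.
Cumulative frequencies: 19, 22, 44, 71, 100, 126, 130.
Observation 117 falls in the class 60 – <70.
L = 60, CF = 100, f = 26, h = 10.
P90 = 60 + ((117 − 100)/26)·10 = 60 + 6.53846 = 66.5385.

66.54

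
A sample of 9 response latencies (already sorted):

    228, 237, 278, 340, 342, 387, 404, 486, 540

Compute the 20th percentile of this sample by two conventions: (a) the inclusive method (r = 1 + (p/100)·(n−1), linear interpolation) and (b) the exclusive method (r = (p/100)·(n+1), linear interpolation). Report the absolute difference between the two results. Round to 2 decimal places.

n = 9.
(a) r = 2.6; between ranks 2 (237) and 3 (278): 261.6.
(b) r = 2 → value at rank 2 = 237.
|261.6 − 237| = 24.6.

24.60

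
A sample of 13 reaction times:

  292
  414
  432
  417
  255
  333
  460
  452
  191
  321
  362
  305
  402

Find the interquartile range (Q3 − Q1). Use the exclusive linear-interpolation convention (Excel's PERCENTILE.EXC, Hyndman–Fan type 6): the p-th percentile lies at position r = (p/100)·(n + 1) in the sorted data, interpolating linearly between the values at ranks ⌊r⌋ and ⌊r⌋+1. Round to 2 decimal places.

126.00

Sorted: 191, 255, 292, 305, 321, 333, 362, 402, 414, 417, 432, 452, 460.
n = 13.
P25: r = 3.5; ranks 3–4 are 292, 305; interpolating gives 298.5.
P75: r = 10.5; ranks 10–11 are 417, 432; interpolating gives 424.5.
Difference: 424.5 − 298.5 = 126.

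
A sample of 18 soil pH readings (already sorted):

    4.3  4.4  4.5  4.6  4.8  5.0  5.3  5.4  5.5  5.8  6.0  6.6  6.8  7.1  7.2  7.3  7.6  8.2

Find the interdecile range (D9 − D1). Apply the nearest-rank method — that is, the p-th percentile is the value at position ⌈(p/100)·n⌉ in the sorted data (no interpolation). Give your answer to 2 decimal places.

3.20

n = 18.
P10: rank ⌈10/100·18⌉ = 2 → 4.4.
P90: rank ⌈90/100·18⌉ = 17 → 7.6.
Difference: 7.6 − 4.4 = 3.2.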